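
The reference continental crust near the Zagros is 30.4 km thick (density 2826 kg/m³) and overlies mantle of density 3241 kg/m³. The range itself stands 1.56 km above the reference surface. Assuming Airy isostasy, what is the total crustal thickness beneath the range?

42.6 km

Root depth r = h ρ_c / (ρ_m − ρ_c) = 1.56 km × 2826 / 415 = 10.62 km.
Total thickness = T + h + r = 30.4 km + 1.56 km + 10.62 km = 42.6 km.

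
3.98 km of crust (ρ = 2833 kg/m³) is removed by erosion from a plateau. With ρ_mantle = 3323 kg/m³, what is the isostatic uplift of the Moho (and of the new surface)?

3.39 km

Unloading: uplift u = e ρ_c/ρ_m = 3.98 km × 2833/3323 = 3.39 km.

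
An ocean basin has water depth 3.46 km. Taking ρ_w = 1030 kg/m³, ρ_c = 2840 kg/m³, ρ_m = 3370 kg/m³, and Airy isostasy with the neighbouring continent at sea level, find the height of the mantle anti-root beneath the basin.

By Archimedes' principle applied to the lithosphere: replacing crust with seawater at the top is compensated by replacing crust with mantle at the base: d (ρ_c − ρ_w) = a (ρ_m − ρ_c).
a = d (ρ_c − ρ_w)/(ρ_m − ρ_c) = 3.46 km × 1810/530 = 11.8 km.

11.8 km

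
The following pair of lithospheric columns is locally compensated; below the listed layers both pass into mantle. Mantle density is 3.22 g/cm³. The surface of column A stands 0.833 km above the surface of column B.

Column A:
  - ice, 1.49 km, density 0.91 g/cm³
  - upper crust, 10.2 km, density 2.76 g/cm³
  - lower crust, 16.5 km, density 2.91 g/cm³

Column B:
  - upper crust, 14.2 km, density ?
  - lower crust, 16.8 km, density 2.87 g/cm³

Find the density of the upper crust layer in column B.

Take the compensation level at the base of the deeper column (depth z_c below the surface of column A) and equate Σ ρ_i t_i down to z_c; mantle fills any gap and the z_c terms cancel.
Column A: 1.49×0.91 + 10.2×2.76 + 16.5×2.91 + (z_c − 28.19)×3.22
Column B: 0.833×0 + 14.2×ρ + 16.8×2.87 + (z_c − 0.833 − 31)×3.22
The z_c×3.22 term appears on both sides and cancels. Collect the known terms of each column as K = Σ(ρt)_known − 3.22 × (depth of known layers): K_A = 77.5229 − 3.22×28.19 = −13.2489; K_B = 48.216 − 3.22×(0.833 + 31) = −54.28626.
Balance: K_A = K_B + 14.2×ρ, so ρ = (K_A − K_B)/14.2 = 41.0374/14.2 = 2.89 g/cm³.

2.89 g/cm³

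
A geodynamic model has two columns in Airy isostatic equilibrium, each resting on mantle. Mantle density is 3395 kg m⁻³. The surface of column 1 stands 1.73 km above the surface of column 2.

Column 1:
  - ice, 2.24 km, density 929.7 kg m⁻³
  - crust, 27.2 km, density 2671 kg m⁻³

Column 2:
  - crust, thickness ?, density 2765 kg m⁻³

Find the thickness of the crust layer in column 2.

Take the compensation level at the base of the deeper column (depth z_c below the surface of column 1) and equate Σ ρ_i t_i down to z_c; mantle fills any gap and the z_c terms cancel.
Column 1: 2.24×929.7 + 27.2×2671 + (z_c − 29.44)×3395
Column 2: 1.73×0 + x×2765 + (z_c − 1.73 − 0 − x)×3395
The z_c×3395 term appears on both sides and cancels. Collect the known terms of each column as K = Σ(ρt)_known − 3395 × (depth of known layers): K_1 = 74733.728 − 3395×29.44 = −25215.072; K_2 = 0 − 3395×(1.73 + 0) = −5873.35.
Balance: K_1 = K_2 − x×(3395 − 2765), so x = (K_2 − K_1)/(3395 − 2765) = 19341.7/630 = 30.7 km.

30.7 km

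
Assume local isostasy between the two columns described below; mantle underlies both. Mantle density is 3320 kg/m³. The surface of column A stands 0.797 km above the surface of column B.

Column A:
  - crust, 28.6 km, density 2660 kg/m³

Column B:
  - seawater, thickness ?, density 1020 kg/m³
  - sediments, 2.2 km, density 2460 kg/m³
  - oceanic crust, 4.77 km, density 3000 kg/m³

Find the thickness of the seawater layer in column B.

5.57 km

Take the compensation level at the base of the deeper column (depth z_c below the surface of column A) and equate Σ ρ_i t_i down to z_c; mantle fills any gap and the z_c terms cancel.
Column A: 28.6×2660 + (z_c − 28.6)×3320
Column B: 0.797×0 + x×1020 + 2.2×2460 + 4.77×3000 + (z_c − 0.797 − 6.97 − x)×3320
The z_c×3320 term appears on both sides and cancels. Collect the known terms of each column as K = Σ(ρt)_known − 3320 × (depth of known layers): K_A = 76076 − 3320×28.6 = −18876; K_B = 19722 − 3320×(0.797 + 6.97) = −6064.44.
Balance: K_A = K_B − x×(3320 − 1020), so x = (K_B − K_A)/(3320 − 1020) = 12811.6/2300 = 5.57 km.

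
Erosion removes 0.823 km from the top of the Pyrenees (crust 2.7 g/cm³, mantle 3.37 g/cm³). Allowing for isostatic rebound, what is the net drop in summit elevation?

Rebound u = e ρ_c/ρ_m = 0.823 km × 2.7/3.37 = 0.6594 km.
Net surface drop = e − u = 0.823 km − 0.6594 km = e (ρ_m − ρ_c)/ρ_m = 0.164 km.

0.164 km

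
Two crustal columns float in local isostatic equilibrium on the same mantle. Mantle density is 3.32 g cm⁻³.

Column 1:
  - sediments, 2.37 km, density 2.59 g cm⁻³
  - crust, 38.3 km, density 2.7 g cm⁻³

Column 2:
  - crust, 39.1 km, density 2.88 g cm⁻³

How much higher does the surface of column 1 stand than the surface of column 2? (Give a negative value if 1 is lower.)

2.49 km

For any compensation level in the mantle, the mantle terms cancel and isostasy reduces to e = (Σt_1 − Σt_2) − (Σ(ρt)_1 − Σ(ρt)_2) / ρ_m.
Σt_1 = 40.67 km; Σt_2 = 39.1 km; Σ(ρt)_1 = 109.5483; Σ(ρt)_2 = 112.608 (in km·g cm⁻³).
e = (40.67 − 39.1) − (109.5483 − 112.608) / 3.32 = 2.49 km.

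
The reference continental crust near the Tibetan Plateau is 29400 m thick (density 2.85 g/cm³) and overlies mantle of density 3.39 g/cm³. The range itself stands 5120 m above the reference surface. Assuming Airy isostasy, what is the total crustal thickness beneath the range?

61500 m

Root depth r = h ρ_c / (ρ_m − ρ_c) = 5120 m × 2.85 / 0.54 = 27020 m.
Total thickness = T + h + r = 29400 m + 5120 m + 27020 m = 61500 m.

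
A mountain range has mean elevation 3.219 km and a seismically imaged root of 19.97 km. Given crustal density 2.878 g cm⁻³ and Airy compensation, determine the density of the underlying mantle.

3.34 g cm⁻³

Airy balance: ρ_c h = (ρ_m − ρ_c) r → ρ_m = ρ_c (1 + h/r).
ρ_m = 2.878 × (1 + 3.219 km/19.97 km) = 3.34 g cm⁻³.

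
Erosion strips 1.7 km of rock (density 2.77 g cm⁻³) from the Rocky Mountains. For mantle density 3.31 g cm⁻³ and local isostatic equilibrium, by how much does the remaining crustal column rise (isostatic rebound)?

Unloading: uplift u = e ρ_c/ρ_m = 1.7 km × 2.77/3.31 = 1.42 km.

1.42 km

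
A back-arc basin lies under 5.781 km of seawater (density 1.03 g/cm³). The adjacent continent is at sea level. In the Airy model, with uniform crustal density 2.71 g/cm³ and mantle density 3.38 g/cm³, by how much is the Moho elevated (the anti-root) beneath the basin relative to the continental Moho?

14.5 km

Balancing pressure at the compensation depth: replacing crust with seawater at the top is compensated by replacing crust with mantle at the base: d (ρ_c − ρ_w) = a (ρ_m − ρ_c).
a = d (ρ_c − ρ_w)/(ρ_m − ρ_c) = 5.781 km × 1.68/0.67 = 14.5 km.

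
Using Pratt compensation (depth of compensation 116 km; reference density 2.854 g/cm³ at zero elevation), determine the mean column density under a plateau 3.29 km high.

Pratt balance: ρ_ref D = ρ (D + h).
ρ = ρ_ref D/(D + h) = 2.854 × 116 km/(116 km + 3.29 km) = 2.78 g/cm³.

2.78 g/cm³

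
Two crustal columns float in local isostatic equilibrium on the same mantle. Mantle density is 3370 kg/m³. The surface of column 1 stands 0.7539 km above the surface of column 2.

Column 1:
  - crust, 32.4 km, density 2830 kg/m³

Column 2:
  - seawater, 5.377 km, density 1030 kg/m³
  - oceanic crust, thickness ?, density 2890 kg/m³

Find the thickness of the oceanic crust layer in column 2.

Take the compensation level at the base of the deeper column (depth z_c below the surface of column 1) and equate Σ ρ_i t_i down to z_c; mantle fills any gap and the z_c terms cancel.
Column 1: 32.4×2830 + (z_c − 32.4)×3370
Column 2: 0.7539×0 + 5.377×1030 + x×2890 + (z_c − 0.7539 − 5.377 − x)×3370
The z_c×3370 term appears on both sides and cancels. Collect the known terms of each column as K = Σ(ρt)_known − 3370 × (depth of known layers): K_1 = 91692 − 3370×32.4 = −17496; K_2 = 5538.31 − 3370×(0.7539 + 5.377) = −15122.823.
Balance: K_1 = K_2 − x×(3370 − 2890), so x = (K_2 − K_1)/(3370 − 2890) = 2373.18/480 = 4.94 km.

4.94 km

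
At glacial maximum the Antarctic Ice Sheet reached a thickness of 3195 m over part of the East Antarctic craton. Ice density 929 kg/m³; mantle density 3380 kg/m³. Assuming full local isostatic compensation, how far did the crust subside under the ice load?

878 m

For local isostatic compensation: the ice load ρ_ice t is balanced by mantle displaced below, ρ_m s.
s = t ρ_ice / ρ_m = 3195 m × 929/3380 = 878 m.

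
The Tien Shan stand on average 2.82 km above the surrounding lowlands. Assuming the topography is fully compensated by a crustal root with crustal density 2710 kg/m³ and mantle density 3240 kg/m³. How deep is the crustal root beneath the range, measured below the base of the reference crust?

For local isostatic compensation: the weight of the topography is balanced by the buoyancy of the root, ρ_c h = (ρ_m − ρ_c) r.
r = h · ρ_c / (ρ_m − ρ_c) = 2.82 km × 2710 / (3240 − 2710) = 14.4 km.

14.4 km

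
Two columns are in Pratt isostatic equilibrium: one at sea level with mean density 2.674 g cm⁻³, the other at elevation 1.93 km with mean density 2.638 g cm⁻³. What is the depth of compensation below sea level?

ρ_ref D = ρ (D + h) → D (ρ_ref − ρ) = ρ h.
D = ρ h/(ρ_ref − ρ) = 2.638 × 1.93 km/(2.674 − 2.638) = 141 km.

141 km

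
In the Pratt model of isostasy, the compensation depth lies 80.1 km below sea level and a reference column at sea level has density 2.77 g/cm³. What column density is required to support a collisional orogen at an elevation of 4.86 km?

2.61 g/cm³

Pratt balance: ρ_ref D = ρ (D + h).
ρ = ρ_ref D/(D + h) = 2.77 × 80.1 km/(80.1 km + 4.86 km) = 2.61 g/cm³.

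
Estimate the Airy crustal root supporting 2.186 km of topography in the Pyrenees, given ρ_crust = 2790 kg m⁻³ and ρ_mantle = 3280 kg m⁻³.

12.4 km

In Airy isostatic equilibrium: the weight of the topography is balanced by the buoyancy of the root, ρ_c h = (ρ_m − ρ_c) r.
r = h · ρ_c / (ρ_m − ρ_c) = 2.186 km × 2790 / (3280 − 2790) = 12.4 km.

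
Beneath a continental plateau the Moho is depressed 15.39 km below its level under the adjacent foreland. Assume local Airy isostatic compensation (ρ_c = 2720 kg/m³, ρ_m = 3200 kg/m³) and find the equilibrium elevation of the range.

For local isostatic compensation: ρ_c h = (ρ_m − ρ_c) r.
h = r (ρ_m − ρ_c) / ρ_c = 15.39 km × (3200 − 2720) / 2720 = 2.72 km.

2.72 km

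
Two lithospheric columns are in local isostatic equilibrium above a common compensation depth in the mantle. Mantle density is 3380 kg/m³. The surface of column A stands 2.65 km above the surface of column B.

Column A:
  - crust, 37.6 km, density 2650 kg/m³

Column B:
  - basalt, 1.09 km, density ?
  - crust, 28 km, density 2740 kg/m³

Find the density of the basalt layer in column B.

Take the compensation level at the base of the deeper column (depth z_c below the surface of column A) and equate Σ ρ_i t_i down to z_c; mantle fills any gap and the z_c terms cancel.
Column A: 37.6×2650 + (z_c − 37.6)×3380
Column B: 2.65×0 + 1.09×ρ + 28×2740 + (z_c − 2.65 − 29.09)×3380
The z_c×3380 term appears on both sides and cancels. Collect the known terms of each column as K = Σ(ρt)_known − 3380 × (depth of known layers): K_A = 99640 − 3380×37.6 = −27448; K_B = 76720 − 3380×(2.65 + 29.09) = −30561.2.
Balance: K_A = K_B + 1.09×ρ, so ρ = (K_A − K_B)/1.09 = 3113.2/1.09 = 2860 kg/m³.

2860 kg/m³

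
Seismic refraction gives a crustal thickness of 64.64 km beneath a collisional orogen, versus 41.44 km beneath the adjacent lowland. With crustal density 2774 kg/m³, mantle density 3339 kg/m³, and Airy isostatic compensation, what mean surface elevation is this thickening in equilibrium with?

3.93 km

Excess crust Δ = 64.64 km − 41.44 km = 23.2 km, split between elevation h and root r with h + r = Δ.
Airy balance ρ_c h = (ρ_m − ρ_c) r gives r = h ρ_c/(ρ_m − ρ_c), so h (1 + ρ_c/(ρ_m − ρ_c)) = Δ, i.e. h = Δ (ρ_m − ρ_c)/ρ_m.
h = 23.2 km × 565/3339 = 3.93 km.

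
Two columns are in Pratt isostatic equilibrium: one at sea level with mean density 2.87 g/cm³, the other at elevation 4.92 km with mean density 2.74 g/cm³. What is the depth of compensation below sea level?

ρ_ref D = ρ (D + h) → D (ρ_ref − ρ) = ρ h.
D = ρ h/(ρ_ref − ρ) = 2.74 × 4.92 km/(2.87 − 2.74) = 104 km.

104 km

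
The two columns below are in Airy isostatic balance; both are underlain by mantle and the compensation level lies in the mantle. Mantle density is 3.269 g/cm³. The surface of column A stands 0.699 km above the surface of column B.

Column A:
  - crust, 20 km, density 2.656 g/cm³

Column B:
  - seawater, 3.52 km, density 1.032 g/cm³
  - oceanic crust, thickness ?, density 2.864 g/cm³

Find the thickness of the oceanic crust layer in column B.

Take the compensation level at the base of the deeper column (depth z_c below the surface of column A) and equate Σ ρ_i t_i down to z_c; mantle fills any gap and the z_c terms cancel.
Column A: 20×2.656 + (z_c − 20)×3.269
Column B: 0.699×0 + 3.52×1.032 + x×2.864 + (z_c − 0.699 − 3.52 − x)×3.269
The z_c×3.269 term appears on both sides and cancels. Collect the known terms of each column as K = Σ(ρt)_known − 3.269 × (depth of known layers): K_A = 53.12 − 3.269×20 = −12.26; K_B = 3.63264 − 3.269×(0.699 + 3.52) = −10.159271.
Balance: K_A = K_B − x×(3.269 − 2.864), so x = (K_B − K_A)/(3.269 − 2.864) = 2.10073/0.405 = 5.19 km.

5.19 km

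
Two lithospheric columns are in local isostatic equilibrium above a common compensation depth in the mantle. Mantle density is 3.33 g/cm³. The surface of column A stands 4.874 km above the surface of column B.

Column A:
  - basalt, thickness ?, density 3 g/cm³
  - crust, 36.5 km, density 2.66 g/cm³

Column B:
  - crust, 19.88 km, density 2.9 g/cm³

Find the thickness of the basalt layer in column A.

Take the compensation level at the base of the deeper column (depth z_c below the surface of column A) and equate Σ ρ_i t_i down to z_c; mantle fills any gap and the z_c terms cancel.
Column A: x×3 + 36.5×2.66 + (z_c − 36.5 − x)×3.33
Column B: 4.874×0 + 19.88×2.9 + (z_c − 4.874 − 19.88)×3.33
The z_c×3.33 term appears on both sides and cancels. Collect the known terms of each column as K = Σ(ρt)_known − 3.33 × (depth of known layers): K_A = 97.09 − 3.33×36.5 = −24.455; K_B = 57.652 − 3.33×(4.874 + 19.88) = −24.77882.
Balance: K_A − x×(3.33 − 3) = K_B, so x = (K_A − K_B)/(3.33 − 3) = 0.32382/0.33 = 0.981 km.

0.981 km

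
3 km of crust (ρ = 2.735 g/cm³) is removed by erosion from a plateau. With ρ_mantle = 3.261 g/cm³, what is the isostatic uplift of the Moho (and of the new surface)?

2.52 km

Unloading: uplift u = e ρ_c/ρ_m = 3 km × 2.735/3.261 = 2.52 km.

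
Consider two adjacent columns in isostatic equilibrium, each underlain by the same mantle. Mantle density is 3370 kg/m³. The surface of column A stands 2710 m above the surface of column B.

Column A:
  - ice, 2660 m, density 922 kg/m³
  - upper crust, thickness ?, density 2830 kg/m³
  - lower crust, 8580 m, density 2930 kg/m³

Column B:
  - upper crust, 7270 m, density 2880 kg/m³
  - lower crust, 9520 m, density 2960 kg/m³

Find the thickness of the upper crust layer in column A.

11700 m

Take the compensation level at the base of the deeper column (depth z_c below the surface of column A) and equate Σ ρ_i t_i down to z_c; mantle fills any gap and the z_c terms cancel.
Column A: 2660×922 + x×2830 + 8580×2930 + (z_c − 11240 − x)×3370
Column B: 2710×0 + 7270×2880 + 9520×2960 + (z_c − 2710 − 16790)×3370
The z_c×3370 term appears on both sides and cancels. Collect the known terms of each column as K = Σ(ρt)_known − 3370 × (depth of known layers): K_A = 27591920 − 3370×11240 = −10286880; K_B = 49116800 − 3370×(2710 + 16790) = −16598200.
Balance: K_A − x×(3370 − 2830) = K_B, so x = (K_A − K_B)/(3370 − 2830) = 6311320/540 = 11700 m.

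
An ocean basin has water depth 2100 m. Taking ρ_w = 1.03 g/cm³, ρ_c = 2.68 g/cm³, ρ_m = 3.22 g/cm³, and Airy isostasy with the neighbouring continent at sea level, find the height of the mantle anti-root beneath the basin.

6420 m

Equating mass per unit area of the two columns: replacing crust with seawater at the top is compensated by replacing crust with mantle at the base: d (ρ_c − ρ_w) = a (ρ_m − ρ_c).
a = d (ρ_c − ρ_w)/(ρ_m − ρ_c) = 2100 m × 1.65/0.54 = 6420 m.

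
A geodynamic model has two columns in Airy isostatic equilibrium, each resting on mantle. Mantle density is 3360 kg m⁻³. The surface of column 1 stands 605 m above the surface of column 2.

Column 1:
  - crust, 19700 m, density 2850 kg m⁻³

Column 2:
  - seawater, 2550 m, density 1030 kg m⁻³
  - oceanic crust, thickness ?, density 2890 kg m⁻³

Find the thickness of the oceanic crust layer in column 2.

Take the compensation level at the base of the deeper column (depth z_c below the surface of column 1) and equate Σ ρ_i t_i down to z_c; mantle fills any gap and the z_c terms cancel.
Column 1: 19700×2850 + (z_c − 19700)×3360
Column 2: 605×0 + 2550×1030 + x×2890 + (z_c − 605 − 2550 − x)×3360
The z_c×3360 term appears on both sides and cancels. Collect the known terms of each column as K = Σ(ρt)_known − 3360 × (depth of known layers): K_1 = 56145000 − 3360×19700 = −10047000; K_2 = 2626500 − 3360×(605 + 2550) = −7974300.
Balance: K_1 = K_2 − x×(3360 − 2890), so x = (K_2 − K_1)/(3360 − 2890) = 2072700/470 = 4410 m.

4410 m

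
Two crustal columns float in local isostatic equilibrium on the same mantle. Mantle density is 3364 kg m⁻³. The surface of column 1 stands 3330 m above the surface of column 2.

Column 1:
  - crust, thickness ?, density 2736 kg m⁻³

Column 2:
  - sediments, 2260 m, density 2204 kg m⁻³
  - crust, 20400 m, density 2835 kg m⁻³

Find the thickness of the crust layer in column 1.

Take the compensation level at the base of the deeper column (depth z_c below the surface of column 1) and equate Σ ρ_i t_i down to z_c; mantle fills any gap and the z_c terms cancel.
Column 1: x×2736 + (z_c − 0 − x)×3364
Column 2: 3330×0 + 2260×2204 + 20400×2835 + (z_c − 3330 − 22660)×3364
The z_c×3364 term appears on both sides and cancels. Collect the known terms of each column as K = Σ(ρt)_known − 3364 × (depth of known layers): K_1 = 0 − 3364×0 = 0; K_2 = 62815040 − 3364×(3330 + 22660) = −24615320.
Balance: K_1 − x×(3364 − 2736) = K_2, so x = (K_1 − K_2)/(3364 − 2736) = 24615300/628 = 39200 m.

39200 m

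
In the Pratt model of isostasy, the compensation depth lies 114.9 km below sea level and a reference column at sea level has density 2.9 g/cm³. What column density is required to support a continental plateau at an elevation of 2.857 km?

Pratt balance: ρ_ref D = ρ (D + h).
ρ = ρ_ref D/(D + h) = 2.9 × 114.9 km/(114.9 km + 2.857 km) = 2.83 g/cm³.

2.83 g/cm³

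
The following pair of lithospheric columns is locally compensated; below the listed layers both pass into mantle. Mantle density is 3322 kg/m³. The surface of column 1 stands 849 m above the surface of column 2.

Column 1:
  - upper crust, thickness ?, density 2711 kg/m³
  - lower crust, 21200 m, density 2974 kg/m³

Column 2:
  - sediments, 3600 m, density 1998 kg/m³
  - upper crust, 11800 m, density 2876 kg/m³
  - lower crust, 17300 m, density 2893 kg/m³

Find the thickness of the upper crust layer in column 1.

21100 m

Take the compensation level at the base of the deeper column (depth z_c below the surface of column 1) and equate Σ ρ_i t_i down to z_c; mantle fills any gap and the z_c terms cancel.
Column 1: x×2711 + 21200×2974 + (z_c − 21200 − x)×3322
Column 2: 849×0 + 3600×1998 + 11800×2876 + 17300×2893 + (z_c − 849 − 32700)×3322
The z_c×3322 term appears on both sides and cancels. Collect the known terms of each column as K = Σ(ρt)_known − 3322 × (depth of known layers): K_1 = 63048800 − 3322×21200 = −7377600; K_2 = 91178500 − 3322×(849 + 32700) = −20271278.
Balance: K_1 − x×(3322 − 2711) = K_2, so x = (K_1 − K_2)/(3322 − 2711) = 12893700/611 = 21100 m.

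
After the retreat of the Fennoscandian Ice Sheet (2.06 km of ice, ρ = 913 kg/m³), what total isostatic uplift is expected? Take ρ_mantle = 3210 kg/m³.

0.586 km

Removing the load lets mantle flow back in; uplift u satisfies ρ_ice t = ρ_m u.
u = t ρ_ice/ρ_m = 2.06 km × 913/3210 = 0.586 km.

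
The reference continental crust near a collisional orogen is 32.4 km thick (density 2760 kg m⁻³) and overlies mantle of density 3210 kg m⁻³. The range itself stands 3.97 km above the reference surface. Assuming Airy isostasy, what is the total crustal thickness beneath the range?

Root depth r = h ρ_c / (ρ_m − ρ_c) = 3.97 km × 2760 / 450 = 24.35 km.
Total thickness = T + h + r = 32.4 km + 3.97 km + 24.35 km = 60.7 km.

60.7 km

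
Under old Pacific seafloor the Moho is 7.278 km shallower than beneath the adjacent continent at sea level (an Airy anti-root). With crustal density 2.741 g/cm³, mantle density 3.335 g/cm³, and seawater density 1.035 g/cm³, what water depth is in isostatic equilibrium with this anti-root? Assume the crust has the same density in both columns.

Replacing a thickness d of crust by seawater at the top must be balanced by replacing crust with mantle at the base: d (ρ_c − ρ_w) = a (ρ_m − ρ_c).
d = a (ρ_m − ρ_c)/(ρ_c − ρ_w) = 7.278 km × 0.594/1.706 = 2.53 km.

2.53 km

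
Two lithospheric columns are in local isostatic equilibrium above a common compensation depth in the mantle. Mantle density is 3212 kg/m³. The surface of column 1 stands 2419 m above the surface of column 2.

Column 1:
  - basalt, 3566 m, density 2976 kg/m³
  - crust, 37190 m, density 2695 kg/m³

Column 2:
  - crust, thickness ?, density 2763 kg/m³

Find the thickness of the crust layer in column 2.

27400 m

Take the compensation level at the base of the deeper column (depth z_c below the surface of column 1) and equate Σ ρ_i t_i down to z_c; mantle fills any gap and the z_c terms cancel.
Column 1: 3566×2976 + 37190×2695 + (z_c − 40756)×3212
Column 2: 2419×0 + x×2763 + (z_c − 2419 − 0 − x)×3212
The z_c×3212 term appears on both sides and cancels. Collect the known terms of each column as K = Σ(ρt)_known − 3212 × (depth of known layers): K_1 = 110839466 − 3212×40756 = −20068806; K_2 = 0 − 3212×(2419 + 0) = −7769828.
Balance: K_1 = K_2 − x×(3212 − 2763), so x = (K_2 − K_1)/(3212 − 2763) = 12299000/449 = 27400 m.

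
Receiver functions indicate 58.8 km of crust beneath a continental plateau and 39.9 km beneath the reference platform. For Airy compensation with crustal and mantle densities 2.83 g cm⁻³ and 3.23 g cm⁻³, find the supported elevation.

Excess crust Δ = 58.8 km − 39.9 km = 18.9 km, split between elevation h and root r with h + r = Δ.
Airy balance ρ_c h = (ρ_m − ρ_c) r gives r = h ρ_c/(ρ_m − ρ_c), so h (1 + ρ_c/(ρ_m − ρ_c)) = Δ, i.e. h = Δ (ρ_m − ρ_c)/ρ_m.
h = 18.9 km × 0.4/3.23 = 2.34 km.

2.34 km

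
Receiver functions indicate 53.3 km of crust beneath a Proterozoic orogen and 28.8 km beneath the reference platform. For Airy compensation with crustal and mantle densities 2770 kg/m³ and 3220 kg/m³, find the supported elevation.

3.42 km

Excess crust Δ = 53.3 km − 28.8 km = 24.5 km, split between elevation h and root r with h + r = Δ.
Airy balance ρ_c h = (ρ_m − ρ_c) r gives r = h ρ_c/(ρ_m − ρ_c), so h (1 + ρ_c/(ρ_m − ρ_c)) = Δ, i.e. h = Δ (ρ_m − ρ_c)/ρ_m.
h = 24.5 km × 450/3220 = 3.42 km.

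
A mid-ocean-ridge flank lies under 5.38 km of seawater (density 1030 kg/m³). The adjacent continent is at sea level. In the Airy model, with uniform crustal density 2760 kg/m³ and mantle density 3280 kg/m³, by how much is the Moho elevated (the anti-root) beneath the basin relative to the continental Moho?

17.9 km

For local isostatic compensation: replacing crust with seawater at the top is compensated by replacing crust with mantle at the base: d (ρ_c − ρ_w) = a (ρ_m − ρ_c).
a = d (ρ_c − ρ_w)/(ρ_m − ρ_c) = 5.38 km × 1730/520 = 17.9 km.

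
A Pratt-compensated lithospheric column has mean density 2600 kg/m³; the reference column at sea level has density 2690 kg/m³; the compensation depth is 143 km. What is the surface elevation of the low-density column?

4.95 km

ρ_ref D = ρ (D + h) → h = D (ρ_ref − ρ)/ρ.
h = 143 km × (2690 − 2600)/2600 = 4.95 km.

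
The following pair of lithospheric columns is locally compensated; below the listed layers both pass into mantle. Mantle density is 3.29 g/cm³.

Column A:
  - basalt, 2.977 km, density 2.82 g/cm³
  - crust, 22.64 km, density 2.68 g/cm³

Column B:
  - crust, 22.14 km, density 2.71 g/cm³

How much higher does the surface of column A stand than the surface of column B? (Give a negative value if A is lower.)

0.72 km

For any compensation level in the mantle, the mantle terms cancel and isostasy reduces to e = (Σt_A − Σt_B) − (Σ(ρt)_A − Σ(ρt)_B) / ρ_m.
Σt_A = 25.617 km; Σt_B = 22.14 km; Σ(ρt)_A = 69.07034; Σ(ρt)_B = 59.9994 (in km·g/cm³).
e = (25.617 − 22.14) − (69.07034 − 59.9994) / 3.29 = 0.72 km.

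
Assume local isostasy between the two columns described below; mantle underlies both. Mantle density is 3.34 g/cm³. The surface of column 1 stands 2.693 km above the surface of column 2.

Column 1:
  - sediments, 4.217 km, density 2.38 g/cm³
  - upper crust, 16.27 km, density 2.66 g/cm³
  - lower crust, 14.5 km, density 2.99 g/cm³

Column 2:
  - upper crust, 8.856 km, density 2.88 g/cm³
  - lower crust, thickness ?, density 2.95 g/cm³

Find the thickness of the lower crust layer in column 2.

18.3 km

Take the compensation level at the base of the deeper column (depth z_c below the surface of column 1) and equate Σ ρ_i t_i down to z_c; mantle fills any gap and the z_c terms cancel.
Column 1: 4.217×2.38 + 16.27×2.66 + 14.5×2.99 + (z_c − 34.987)×3.34
Column 2: 2.693×0 + 8.856×2.88 + x×2.95 + (z_c − 2.693 − 8.856 − x)×3.34
The z_c×3.34 term appears on both sides and cancels. Collect the known terms of each column as K = Σ(ρt)_known − 3.34 × (depth of known layers): K_1 = 96.66966 − 3.34×34.987 = −20.18692; K_2 = 25.50528 − 3.34×(2.693 + 8.856) = −13.06838.
Balance: K_1 = K_2 − x×(3.34 − 2.95), so x = (K_2 − K_1)/(3.34 − 2.95) = 7.11854/0.39 = 18.3 km.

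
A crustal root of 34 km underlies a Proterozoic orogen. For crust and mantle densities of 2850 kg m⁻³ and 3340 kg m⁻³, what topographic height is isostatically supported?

5.85 km

Equating mass per unit area of the two columns: ρ_c h = (ρ_m − ρ_c) r.
h = r (ρ_m − ρ_c) / ρ_c = 34 km × (3340 − 2850) / 2850 = 5.85 km.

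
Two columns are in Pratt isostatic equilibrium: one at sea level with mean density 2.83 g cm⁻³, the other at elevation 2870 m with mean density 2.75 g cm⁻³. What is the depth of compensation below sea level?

ρ_ref D = ρ (D + h) → D (ρ_ref − ρ) = ρ h.
D = ρ h/(ρ_ref − ρ) = 2.75 × 2870 m/(2.83 − 2.75) = 98700 m.

98700 m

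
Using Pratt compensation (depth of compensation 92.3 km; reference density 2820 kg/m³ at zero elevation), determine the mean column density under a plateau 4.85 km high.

2680 kg/m³

Pratt balance: ρ_ref D = ρ (D + h).
ρ = ρ_ref D/(D + h) = 2820 × 92.3 km/(92.3 km + 4.85 km) = 2680 kg/m³.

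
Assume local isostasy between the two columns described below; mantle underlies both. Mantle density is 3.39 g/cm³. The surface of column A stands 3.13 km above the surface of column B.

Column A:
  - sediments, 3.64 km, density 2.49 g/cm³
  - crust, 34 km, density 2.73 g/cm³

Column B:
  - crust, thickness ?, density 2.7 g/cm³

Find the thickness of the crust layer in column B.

21.9 km

Take the compensation level at the base of the deeper column (depth z_c below the surface of column A) and equate Σ ρ_i t_i down to z_c; mantle fills any gap and the z_c terms cancel.
Column A: 3.64×2.49 + 34×2.73 + (z_c − 37.64)×3.39
Column B: 3.13×0 + x×2.7 + (z_c − 3.13 − 0 − x)×3.39
The z_c×3.39 term appears on both sides and cancels. Collect the known terms of each column as K = Σ(ρt)_known − 3.39 × (depth of known layers): K_A = 101.8836 − 3.39×37.64 = −25.716; K_B = 0 − 3.39×(3.13 + 0) = −10.6107.
Balance: K_A = K_B − x×(3.39 − 2.7), so x = (K_B − K_A)/(3.39 − 2.7) = 15.1053/0.69 = 21.9 km.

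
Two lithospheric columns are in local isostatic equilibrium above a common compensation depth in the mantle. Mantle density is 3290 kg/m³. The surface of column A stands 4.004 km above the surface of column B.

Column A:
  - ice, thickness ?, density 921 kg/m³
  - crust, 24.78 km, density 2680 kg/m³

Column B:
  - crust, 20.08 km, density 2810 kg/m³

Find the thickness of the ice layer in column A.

3.25 km

Take the compensation level at the base of the deeper column (depth z_c below the surface of column A) and equate Σ ρ_i t_i down to z_c; mantle fills any gap and the z_c terms cancel.
Column A: x×921 + 24.78×2680 + (z_c − 24.78 − x)×3290
Column B: 4.004×0 + 20.08×2810 + (z_c − 4.004 − 20.08)×3290
The z_c×3290 term appears on both sides and cancels. Collect the known terms of each column as K = Σ(ρt)_known − 3290 × (depth of known layers): K_A = 66410.4 − 3290×24.78 = −15115.8; K_B = 56424.8 − 3290×(4.004 + 20.08) = −22811.56.
Balance: K_A − x×(3290 − 921) = K_B, so x = (K_A − K_B)/(3290 − 921) = 7695.76/2369 = 3.25 km.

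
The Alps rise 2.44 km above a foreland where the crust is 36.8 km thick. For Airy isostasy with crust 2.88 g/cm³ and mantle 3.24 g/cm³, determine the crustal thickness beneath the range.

Root depth r = h ρ_c / (ρ_m − ρ_c) = 2.44 km × 2.88 / 0.36 = 19.52 km.
Total thickness = T + h + r = 36.8 km + 2.44 km + 19.52 km = 58.8 km.

58.8 km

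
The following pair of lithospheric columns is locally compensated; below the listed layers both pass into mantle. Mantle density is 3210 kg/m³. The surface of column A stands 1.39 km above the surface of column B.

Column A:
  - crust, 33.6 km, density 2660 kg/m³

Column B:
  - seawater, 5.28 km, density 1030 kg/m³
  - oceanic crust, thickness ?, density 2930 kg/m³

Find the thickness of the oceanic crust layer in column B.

8.96 km

Take the compensation level at the base of the deeper column (depth z_c below the surface of column A) and equate Σ ρ_i t_i down to z_c; mantle fills any gap and the z_c terms cancel.
Column A: 33.6×2660 + (z_c − 33.6)×3210
Column B: 1.39×0 + 5.28×1030 + x×2930 + (z_c − 1.39 − 5.28 − x)×3210
The z_c×3210 term appears on both sides and cancels. Collect the known terms of each column as K = Σ(ρt)_known − 3210 × (depth of known layers): K_A = 89376 − 3210×33.6 = −18480; K_B = 5438.4 − 3210×(1.39 + 5.28) = −15972.3.
Balance: K_A = K_B − x×(3210 − 2930), so x = (K_B − K_A)/(3210 − 2930) = 2507.7/280 = 8.96 km.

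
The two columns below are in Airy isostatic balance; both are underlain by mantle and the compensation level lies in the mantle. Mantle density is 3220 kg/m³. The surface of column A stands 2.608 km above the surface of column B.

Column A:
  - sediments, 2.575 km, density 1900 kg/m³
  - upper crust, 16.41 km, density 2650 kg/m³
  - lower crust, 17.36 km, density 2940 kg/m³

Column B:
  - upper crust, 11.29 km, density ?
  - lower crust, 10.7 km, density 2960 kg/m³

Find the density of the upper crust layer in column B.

2650 kg/m³

Take the compensation level at the base of the deeper column (depth z_c below the surface of column A) and equate Σ ρ_i t_i down to z_c; mantle fills any gap and the z_c terms cancel.
Column A: 2.575×1900 + 16.41×2650 + 17.36×2940 + (z_c − 36.345)×3220
Column B: 2.608×0 + 11.29×ρ + 10.7×2960 + (z_c − 2.608 − 21.99)×3220
The z_c×3220 term appears on both sides and cancels. Collect the known terms of each column as K = Σ(ρt)_known − 3220 × (depth of known layers): K_A = 99417.4 − 3220×36.345 = −17613.5; K_B = 31672 − 3220×(2.608 + 21.99) = −47533.56.
Balance: K_A = K_B + 11.29×ρ, so ρ = (K_A − K_B)/11.29 = 29920.1/11.29 = 2650 kg/m³.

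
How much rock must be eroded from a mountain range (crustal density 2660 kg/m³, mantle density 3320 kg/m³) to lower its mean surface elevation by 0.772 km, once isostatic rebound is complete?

Net drop Δ = e − u = e − e ρ_c/ρ_m = e (ρ_m − ρ_c)/ρ_m.
e = Δ ρ_m/(ρ_m − ρ_c) = 0.772 km × 3320/660 = 3.88 km.

3.88 km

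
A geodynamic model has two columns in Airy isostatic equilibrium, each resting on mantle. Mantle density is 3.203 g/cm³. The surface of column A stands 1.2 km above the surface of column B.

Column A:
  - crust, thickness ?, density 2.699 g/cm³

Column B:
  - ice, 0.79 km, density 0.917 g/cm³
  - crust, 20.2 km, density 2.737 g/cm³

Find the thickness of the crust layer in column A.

Take the compensation level at the base of the deeper column (depth z_c below the surface of column A) and equate Σ ρ_i t_i down to z_c; mantle fills any gap and the z_c terms cancel.
Column A: x×2.699 + (z_c − 0 − x)×3.203
Column B: 1.2×0 + 0.79×0.917 + 20.2×2.737 + (z_c − 1.2 − 20.99)×3.203
The z_c×3.203 term appears on both sides and cancels. Collect the known terms of each column as K = Σ(ρt)_known − 3.203 × (depth of known layers): K_A = 0 − 3.203×0 = 0; K_B = 56.01183 − 3.203×(1.2 + 20.99) = −15.06274.
Balance: K_A − x×(3.203 − 2.699) = K_B, so x = (K_A − K_B)/(3.203 − 2.699) = 15.0627/0.504 = 29.9 km.

29.9 km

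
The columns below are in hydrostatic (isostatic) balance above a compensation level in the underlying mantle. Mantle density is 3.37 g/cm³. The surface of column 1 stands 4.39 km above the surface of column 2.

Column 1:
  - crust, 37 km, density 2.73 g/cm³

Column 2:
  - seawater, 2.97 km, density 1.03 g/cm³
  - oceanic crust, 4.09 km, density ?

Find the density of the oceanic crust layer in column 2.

2.9 g/cm³

Take the compensation level at the base of the deeper column (depth z_c below the surface of column 1) and equate Σ ρ_i t_i down to z_c; mantle fills any gap and the z_c terms cancel.
Column 1: 37×2.73 + (z_c − 37)×3.37
Column 2: 4.39×0 + 2.97×1.03 + 4.09×ρ + (z_c − 4.39 − 7.06)×3.37
The z_c×3.37 term appears on both sides and cancels. Collect the known terms of each column as K = Σ(ρt)_known − 3.37 × (depth of known layers): K_1 = 101.01 − 3.37×37 = −23.68; K_2 = 3.0591 − 3.37×(4.39 + 7.06) = −35.5274.
Balance: K_1 = K_2 + 4.09×ρ, so ρ = (K_1 − K_2)/4.09 = 11.8474/4.09 = 2.9 g/cm³.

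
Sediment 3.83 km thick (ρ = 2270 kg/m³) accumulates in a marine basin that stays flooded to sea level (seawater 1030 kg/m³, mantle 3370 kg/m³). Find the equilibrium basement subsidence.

2.03 km

Submarine loading: the sediment displaces seawater, and the subsidence is in turn flooded, so s (ρ_m − ρ_w) = t (ρ_sed − ρ_w).
s = 3.83 km × (2270 − 1030) / (3370 − 1030) = 2.03 km.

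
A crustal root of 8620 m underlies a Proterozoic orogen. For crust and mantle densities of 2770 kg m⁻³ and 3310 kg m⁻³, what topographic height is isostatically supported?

1680 m

In Airy isostatic equilibrium: ρ_c h = (ρ_m − ρ_c) r.
h = r (ρ_m − ρ_c) / ρ_c = 8620 m × (3310 − 2770) / 2770 = 1680 m.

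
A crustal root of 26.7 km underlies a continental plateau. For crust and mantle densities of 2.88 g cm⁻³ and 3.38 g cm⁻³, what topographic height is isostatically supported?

4.64 km

Equating mass per unit area of the two columns: ρ_c h = (ρ_m − ρ_c) r.
h = r (ρ_m − ρ_c) / ρ_c = 26.7 km × (3.38 − 2.88) / 2.88 = 4.64 km.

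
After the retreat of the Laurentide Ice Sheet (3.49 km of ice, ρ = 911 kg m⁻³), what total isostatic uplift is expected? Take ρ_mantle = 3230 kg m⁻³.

Removing the load lets mantle flow back in; uplift u satisfies ρ_ice t = ρ_m u.
u = t ρ_ice/ρ_m = 3.49 km × 911/3230 = 0.984 km.

0.984 km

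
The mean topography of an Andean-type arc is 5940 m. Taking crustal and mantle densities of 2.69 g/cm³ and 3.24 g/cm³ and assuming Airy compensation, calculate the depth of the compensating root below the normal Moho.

By Archimedes' principle applied to the lithosphere: the weight of the topography is balanced by the buoyancy of the root, ρ_c h = (ρ_m − ρ_c) r.
r = h · ρ_c / (ρ_m − ρ_c) = 5940 m × 2.69 / (3.24 − 2.69) = 29100 m.

29100 m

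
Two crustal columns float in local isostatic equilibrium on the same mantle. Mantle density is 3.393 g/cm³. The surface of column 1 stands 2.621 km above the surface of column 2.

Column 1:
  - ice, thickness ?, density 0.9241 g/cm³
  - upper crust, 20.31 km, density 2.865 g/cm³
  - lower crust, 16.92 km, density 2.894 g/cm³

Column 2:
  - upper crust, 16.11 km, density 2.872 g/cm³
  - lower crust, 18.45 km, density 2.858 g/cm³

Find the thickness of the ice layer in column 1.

3.24 km

Take the compensation level at the base of the deeper column (depth z_c below the surface of column 1) and equate Σ ρ_i t_i down to z_c; mantle fills any gap and the z_c terms cancel.
Column 1: x×0.9241 + 20.31×2.865 + 16.92×2.894 + (z_c − 37.23 − x)×3.393
Column 2: 2.621×0 + 16.11×2.872 + 18.45×2.858 + (z_c − 2.621 − 34.56)×3.393
The z_c×3.393 term appears on both sides and cancels. Collect the known terms of each column as K = Σ(ρt)_known − 3.393 × (depth of known layers): K_1 = 107.15463 − 3.393×37.23 = −19.16676; K_2 = 98.99802 − 3.393×(2.621 + 34.56) = −27.157113.
Balance: K_1 − x×(3.393 − 0.9241) = K_2, so x = (K_1 − K_2)/(3.393 − 0.9241) = 7.99035/2.4689 = 3.24 km.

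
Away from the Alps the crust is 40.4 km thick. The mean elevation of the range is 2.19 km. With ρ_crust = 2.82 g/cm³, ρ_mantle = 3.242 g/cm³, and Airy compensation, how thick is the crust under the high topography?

Root depth r = h ρ_c / (ρ_m − ρ_c) = 2.19 km × 2.82 / 0.422 = 14.63 km.
Total thickness = T + h + r = 40.4 km + 2.19 km + 14.63 km = 57.2 km.

57.2 km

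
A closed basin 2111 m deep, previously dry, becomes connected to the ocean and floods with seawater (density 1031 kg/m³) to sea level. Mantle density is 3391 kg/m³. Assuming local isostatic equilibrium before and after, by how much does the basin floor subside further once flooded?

922 m

After flooding the water column is d + s deep. Its weight must equal the weight of mantle displaced by the extra subsidence s: (d + s) ρ_w = s ρ_m.
s = d ρ_w / (ρ_m − ρ_w) = 2111 m × 1031/(3391 − 1031) = 922 m.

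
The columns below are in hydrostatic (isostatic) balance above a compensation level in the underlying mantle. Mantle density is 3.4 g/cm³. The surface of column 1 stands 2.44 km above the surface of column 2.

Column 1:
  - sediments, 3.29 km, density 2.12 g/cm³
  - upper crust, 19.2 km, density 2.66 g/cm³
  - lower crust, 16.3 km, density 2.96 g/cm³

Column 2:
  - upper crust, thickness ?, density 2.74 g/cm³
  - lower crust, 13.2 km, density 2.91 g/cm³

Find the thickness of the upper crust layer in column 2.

Take the compensation level at the base of the deeper column (depth z_c below the surface of column 1) and equate Σ ρ_i t_i down to z_c; mantle fills any gap and the z_c terms cancel.
Column 1: 3.29×2.12 + 19.2×2.66 + 16.3×2.96 + (z_c − 38.79)×3.4
Column 2: 2.44×0 + x×2.74 + 13.2×2.91 + (z_c − 2.44 − 13.2 − x)×3.4
The z_c×3.4 term appears on both sides and cancels. Collect the known terms of each column as K = Σ(ρt)_known − 3.4 × (depth of known layers): K_1 = 106.2948 − 3.4×38.79 = −25.5912; K_2 = 38.412 − 3.4×(2.44 + 13.2) = −14.764.
Balance: K_1 = K_2 − x×(3.4 − 2.74), so x = (K_2 − K_1)/(3.4 − 2.74) = 10.8272/0.66 = 16.4 km.

16.4 km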